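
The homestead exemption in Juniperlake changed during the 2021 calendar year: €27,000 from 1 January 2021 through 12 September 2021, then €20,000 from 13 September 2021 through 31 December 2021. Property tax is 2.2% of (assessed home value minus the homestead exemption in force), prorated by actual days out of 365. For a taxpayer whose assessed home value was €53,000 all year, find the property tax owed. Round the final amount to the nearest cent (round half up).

€618.41

1 January – 12 September 2021: 255 days, exemption €27,000 → (€53,000 − €27,000) × 2.2% × 255/365 = €399.6164
13 September – 31 December 2021: 110 days, exemption €20,000 → (€53,000 − €20,000) × 2.2% × 110/365 = €218.7945
Total = €618.4110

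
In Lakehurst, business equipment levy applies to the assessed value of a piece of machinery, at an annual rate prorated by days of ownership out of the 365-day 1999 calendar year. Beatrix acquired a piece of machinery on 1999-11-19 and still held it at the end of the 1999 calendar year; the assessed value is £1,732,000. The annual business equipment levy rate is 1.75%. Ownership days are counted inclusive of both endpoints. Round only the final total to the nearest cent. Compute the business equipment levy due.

Days held (1999-11-19 to 1999-12-31): 43 out of 365
Tax = £1,732,000 × 1.75% × 43/365 = £3,570.7671

£3,570.77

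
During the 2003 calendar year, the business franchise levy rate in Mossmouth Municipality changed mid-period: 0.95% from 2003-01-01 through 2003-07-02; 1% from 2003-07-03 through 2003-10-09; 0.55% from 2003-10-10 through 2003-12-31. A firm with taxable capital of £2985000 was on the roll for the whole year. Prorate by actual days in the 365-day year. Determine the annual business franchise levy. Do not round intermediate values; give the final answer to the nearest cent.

2003-01-01 to 2003-07-02: 183 days at 0.95% → £2985000 × 0.95% × 183/365 = £14217.5959
2003-07-03 to 2003-10-09: 99 days at 1% → £2985000 × 1% × 99/365 = £8096.3014
2003-10-10 to 2003-12-31: 83 days at 0.55% → £2985000 × 0.55% × 83/365 = £3733.2945
Total = £26047.1918

£26047.19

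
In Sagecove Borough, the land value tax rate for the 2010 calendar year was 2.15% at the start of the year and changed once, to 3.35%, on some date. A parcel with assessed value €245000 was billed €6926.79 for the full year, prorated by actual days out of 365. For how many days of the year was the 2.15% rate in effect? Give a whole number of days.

Let d = days at the first rate; then 365 − d days at the second rate.
€245000 × [2.15%·d + 3.35%·(365−d)] / 365 = €6926.79
Solving gives d = 159, so the new rate took effect on 9 Jun 2010.

159 days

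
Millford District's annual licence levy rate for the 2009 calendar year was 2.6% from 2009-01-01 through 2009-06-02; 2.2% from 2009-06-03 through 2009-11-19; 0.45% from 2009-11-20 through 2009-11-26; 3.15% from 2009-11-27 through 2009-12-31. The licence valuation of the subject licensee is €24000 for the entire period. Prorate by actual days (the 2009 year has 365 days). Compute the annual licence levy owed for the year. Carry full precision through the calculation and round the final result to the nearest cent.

2009-01-01 to 2009-06-02: 153 days at 2.6% → €24000 × 2.6% × 153/365 = €261.5671
2009-06-03 to 2009-11-19: 170 days at 2.2% → €24000 × 2.2% × 170/365 = €245.9178
2009-11-20 to 2009-11-26: 7 days at 0.45% → €24000 × 0.45% × 7/365 = €2.0712
2009-11-27 to 2009-12-31: 35 days at 3.15% → €24000 × 3.15% × 35/365 = €72.4932
Total = €582.0493

€582.05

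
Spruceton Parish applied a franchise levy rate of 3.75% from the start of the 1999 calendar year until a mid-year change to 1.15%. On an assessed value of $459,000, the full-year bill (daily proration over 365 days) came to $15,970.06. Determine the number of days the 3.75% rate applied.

327 days

Let d = days at the first rate; then 365 − d days at the second rate.
$459,000 × [3.75%·d + 1.15%·(365−d)] / 365 = $15,970.06
Solving gives d = 327, so the new rate took effect on November 24, 1999.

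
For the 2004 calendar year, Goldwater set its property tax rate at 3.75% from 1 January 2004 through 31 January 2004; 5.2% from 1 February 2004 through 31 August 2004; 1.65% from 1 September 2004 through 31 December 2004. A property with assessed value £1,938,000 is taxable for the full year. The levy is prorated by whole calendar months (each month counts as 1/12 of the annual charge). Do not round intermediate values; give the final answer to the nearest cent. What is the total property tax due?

1 January – 31 January 2004: 1 month at 3.75% → £1,938,000 × 3.75% × 1/12 = £6,056.2500
1 February – 31 August 2004: 7 months at 5.2% → £1,938,000 × 5.2% × 7/12 = £58,786.0000
1 September – 31 December 2004: 4 months at 1.65% → £1,938,000 × 1.65% × 4/12 = £10,659.0000
Total = £75,501.2500

£75,501.25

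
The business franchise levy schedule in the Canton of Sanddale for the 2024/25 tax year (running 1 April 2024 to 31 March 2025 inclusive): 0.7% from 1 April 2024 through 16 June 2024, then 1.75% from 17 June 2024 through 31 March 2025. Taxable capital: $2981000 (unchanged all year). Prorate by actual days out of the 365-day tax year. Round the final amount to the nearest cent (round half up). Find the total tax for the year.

$45564.38

1 April – 16 June 2024: 77 days at 0.7% → $2981000 × 0.7% × 77/365 = $4402.0795
17 June 2024 – 31 March 2025: 288 days at 1.75% → $2981000 × 1.75% × 288/365 = $41162.3014
Total = $45564.3808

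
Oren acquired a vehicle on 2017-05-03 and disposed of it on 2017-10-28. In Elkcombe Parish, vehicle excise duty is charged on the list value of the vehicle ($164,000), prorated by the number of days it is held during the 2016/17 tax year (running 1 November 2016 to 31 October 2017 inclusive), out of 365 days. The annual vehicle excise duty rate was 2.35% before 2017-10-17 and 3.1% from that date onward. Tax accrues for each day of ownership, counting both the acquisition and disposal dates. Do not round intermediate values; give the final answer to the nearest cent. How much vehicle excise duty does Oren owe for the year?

2017-05-03 to 2017-10-16: 167 days at 2.35% → $164,000 × 2.35% × 167/365 = $1,763.3370
2017-10-17 to 2017-10-28: 12 days at 3.1% → $164,000 × 3.1% × 12/365 = $167.1452
Total = $1,930.4822

$1,930.48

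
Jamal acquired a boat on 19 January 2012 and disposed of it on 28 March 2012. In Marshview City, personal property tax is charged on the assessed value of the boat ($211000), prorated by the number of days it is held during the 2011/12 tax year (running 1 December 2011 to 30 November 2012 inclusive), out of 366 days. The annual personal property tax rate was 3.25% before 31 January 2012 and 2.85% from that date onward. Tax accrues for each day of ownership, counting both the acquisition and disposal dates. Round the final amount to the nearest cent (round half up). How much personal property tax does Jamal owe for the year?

$1177.80

19 January – 30 January 2012: 12 days at 3.25% → $211000 × 3.25% × 12/366 = $224.8361
31 January – 28 March 2012: 58 days at 2.85% → $211000 × 2.85% × 58/366 = $952.9590
Total = $1177.7951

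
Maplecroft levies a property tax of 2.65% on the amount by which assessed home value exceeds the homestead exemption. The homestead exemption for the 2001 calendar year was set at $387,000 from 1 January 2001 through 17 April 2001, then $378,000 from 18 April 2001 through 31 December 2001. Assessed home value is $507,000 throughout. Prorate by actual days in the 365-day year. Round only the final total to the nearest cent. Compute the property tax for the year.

1 January – 17 April 2001: 107 days, exemption $387,000 → ($507,000 − $387,000) × 2.65% × 107/365 = $932.2192
18 April – 31 December 2001: 258 days, exemption $378,000 → ($507,000 − $378,000) × 2.65% × 258/365 = $2,416.3644
Total = $3,348.5836

$3,348.58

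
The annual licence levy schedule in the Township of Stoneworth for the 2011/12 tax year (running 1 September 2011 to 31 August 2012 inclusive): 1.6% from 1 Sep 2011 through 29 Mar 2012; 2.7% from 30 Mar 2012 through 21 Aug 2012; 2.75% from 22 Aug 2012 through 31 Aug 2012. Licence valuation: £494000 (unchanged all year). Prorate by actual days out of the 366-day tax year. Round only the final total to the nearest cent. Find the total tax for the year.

1 Sep 2011 – 29 Mar 2012: 211 days at 1.6% → £494000 × 1.6% × 211/366 = £4556.6776
30 Mar – 21 Aug 2012: 145 days at 2.7% → £494000 × 2.7% × 145/366 = £5284.1803
22 Aug – 31 Aug 2012: 10 days at 2.75% → £494000 × 2.75% × 10/366 = £371.1749
Total = £10212.0328

£10212.03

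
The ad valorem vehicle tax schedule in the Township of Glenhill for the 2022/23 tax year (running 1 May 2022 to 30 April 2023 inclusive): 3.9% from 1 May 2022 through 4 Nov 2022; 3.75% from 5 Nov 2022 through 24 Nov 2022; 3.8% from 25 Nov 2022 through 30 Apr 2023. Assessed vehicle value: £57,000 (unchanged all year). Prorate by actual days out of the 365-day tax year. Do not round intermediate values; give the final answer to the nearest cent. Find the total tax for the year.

1 May – 4 Nov 2022: 188 days at 3.9% → £57,000 × 3.9% × 188/365 = £1,144.9973
5 Nov – 24 Nov 2022: 20 days at 3.75% → £57,000 × 3.75% × 20/365 = £117.1233
25 Nov 2022 – 30 Apr 2023: 157 days at 3.8% → £57,000 × 3.8% × 157/365 = £931.6767
Total = £2,193.7973

£2,193.80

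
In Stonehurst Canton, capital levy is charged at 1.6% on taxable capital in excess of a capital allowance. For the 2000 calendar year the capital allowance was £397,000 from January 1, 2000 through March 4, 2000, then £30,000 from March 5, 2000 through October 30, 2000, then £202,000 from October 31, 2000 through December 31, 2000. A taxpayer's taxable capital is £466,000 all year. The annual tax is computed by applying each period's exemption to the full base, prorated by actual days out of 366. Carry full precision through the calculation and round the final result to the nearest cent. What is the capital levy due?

£5,483.02

January 1 – March 4, 2000: 64 days, exemption £397,000 → (£466,000 − £397,000) × 1.6% × 64/366 = £193.0492
March 5 – October 30, 2000: 240 days, exemption £30,000 → (£466,000 − £30,000) × 1.6% × 240/366 = £4,574.4262
October 31 – December 31, 2000: 62 days, exemption £202,000 → (£466,000 − £202,000) × 1.6% × 62/366 = £715.5410
Total = £5,483.0164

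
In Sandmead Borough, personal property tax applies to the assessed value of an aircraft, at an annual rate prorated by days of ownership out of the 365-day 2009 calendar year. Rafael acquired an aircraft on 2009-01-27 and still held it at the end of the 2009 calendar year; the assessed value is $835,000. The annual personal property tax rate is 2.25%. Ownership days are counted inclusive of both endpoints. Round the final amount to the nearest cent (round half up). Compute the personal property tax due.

$17,449.21

Days held (2009-01-27 to 2009-12-31): 339 out of 365
Tax = $835,000 × 2.25% × 339/365 = $17,449.2123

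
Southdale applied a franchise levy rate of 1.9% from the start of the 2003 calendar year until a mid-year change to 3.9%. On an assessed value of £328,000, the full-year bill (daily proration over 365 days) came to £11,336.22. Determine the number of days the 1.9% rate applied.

Let d = days at the first rate; then 365 − d days at the second rate.
£328,000 × [1.9%·d + 3.9%·(365−d)] / 365 = £11,336.22
Solving gives d = 81, so the new rate took effect on 23 Mar 2003.

81 days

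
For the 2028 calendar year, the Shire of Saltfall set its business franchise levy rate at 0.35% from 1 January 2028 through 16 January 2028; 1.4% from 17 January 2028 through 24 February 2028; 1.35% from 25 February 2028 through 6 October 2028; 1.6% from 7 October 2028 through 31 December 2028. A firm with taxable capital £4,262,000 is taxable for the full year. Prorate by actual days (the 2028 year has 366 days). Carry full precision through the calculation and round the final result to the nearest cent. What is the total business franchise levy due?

1 January – 16 January 2028: 16 days at 0.35% → £4,262,000 × 0.35% × 16/366 = £652.1093
17 January – 24 February 2028: 39 days at 1.4% → £4,262,000 × 1.4% × 39/366 = £6,358.0656
25 February – 6 October 2028: 225 days at 1.35% → £4,262,000 × 1.35% × 225/366 = £35,371.1066
7 October – 31 December 2028: 86 days at 1.6% → £4,262,000 × 1.6% × 86/366 = £16,023.2568
Total = £58,404.5383

£58,404.54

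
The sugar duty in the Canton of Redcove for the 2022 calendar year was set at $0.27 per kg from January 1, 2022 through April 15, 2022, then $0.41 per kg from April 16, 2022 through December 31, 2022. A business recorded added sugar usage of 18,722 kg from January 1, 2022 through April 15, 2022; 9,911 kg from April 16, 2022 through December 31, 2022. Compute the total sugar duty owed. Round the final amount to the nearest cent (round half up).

January 1 – April 15, 2022: 18,722 kg at $0.27/kg → $5,054.94
April 16 – December 31, 2022: 9,911 kg at $0.41/kg → $4,063.51

$9,118.45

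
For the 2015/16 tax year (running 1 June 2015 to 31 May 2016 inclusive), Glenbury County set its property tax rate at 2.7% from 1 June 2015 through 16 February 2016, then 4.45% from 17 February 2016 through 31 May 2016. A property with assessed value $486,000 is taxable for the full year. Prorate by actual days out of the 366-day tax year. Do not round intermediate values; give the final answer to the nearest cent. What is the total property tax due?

1 June 2015 – 16 February 2016: 261 days at 2.7% → $486,000 × 2.7% × 261/366 = $9,357.4918
17 February – 31 May 2016: 105 days at 4.45% → $486,000 × 4.45% × 105/366 = $6,204.4672
Total = $15,561.9590

$15,561.96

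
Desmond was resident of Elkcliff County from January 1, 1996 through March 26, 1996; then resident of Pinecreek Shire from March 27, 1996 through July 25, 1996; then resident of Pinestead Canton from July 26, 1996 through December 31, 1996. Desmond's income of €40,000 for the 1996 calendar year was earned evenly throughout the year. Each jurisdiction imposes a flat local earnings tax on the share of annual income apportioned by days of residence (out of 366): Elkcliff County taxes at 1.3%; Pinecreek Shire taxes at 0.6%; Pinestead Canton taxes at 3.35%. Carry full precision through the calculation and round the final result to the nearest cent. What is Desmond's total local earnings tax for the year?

Elkcliff County, January 1 – March 26, 1996: 86 days → €40,000 × 1.3% × 86/366 = €122.1858
Pinecreek Shire, March 27 – July 25, 1996: 121 days → €40,000 × 0.6% × 121/366 = €79.3443
Pinestead Canton, July 26 – December 31, 1996: 159 days → €40,000 × 3.35% × 159/366 = €582.1311
Total = €783.6612

€783.66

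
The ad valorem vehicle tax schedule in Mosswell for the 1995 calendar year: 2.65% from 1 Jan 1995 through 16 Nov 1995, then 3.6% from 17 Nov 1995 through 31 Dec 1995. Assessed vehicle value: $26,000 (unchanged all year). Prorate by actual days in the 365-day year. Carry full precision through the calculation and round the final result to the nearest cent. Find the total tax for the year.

$719.45

1 Jan – 16 Nov 1995: 320 days at 2.65% → $26,000 × 2.65% × 320/365 = $604.0548
17 Nov – 31 Dec 1995: 45 days at 3.6% → $26,000 × 3.6% × 45/365 = $115.3973
Total = $719.4521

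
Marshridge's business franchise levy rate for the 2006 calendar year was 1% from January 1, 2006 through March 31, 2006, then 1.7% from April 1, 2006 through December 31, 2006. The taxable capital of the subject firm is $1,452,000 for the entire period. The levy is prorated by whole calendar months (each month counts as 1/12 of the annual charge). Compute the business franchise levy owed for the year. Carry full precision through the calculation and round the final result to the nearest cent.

January 1 – March 31, 2006: 3 months at 1% → $1,452,000 × 1% × 3/12 = $3,630.0000
April 1 – December 31, 2006: 9 months at 1.7% → $1,452,000 × 1.7% × 9/12 = $18,513.0000
Total = $22,143.0000

$22,143.00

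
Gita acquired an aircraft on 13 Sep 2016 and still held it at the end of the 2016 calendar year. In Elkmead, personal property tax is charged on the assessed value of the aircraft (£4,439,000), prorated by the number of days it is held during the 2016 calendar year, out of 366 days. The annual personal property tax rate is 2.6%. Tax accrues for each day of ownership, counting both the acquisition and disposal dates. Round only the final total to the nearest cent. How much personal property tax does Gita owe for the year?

Days held (13 Sep – 31 Dec 2016): 110 out of 366
Tax = £4,439,000 × 2.6% × 110/366 = £34,687.2678

£34,687.27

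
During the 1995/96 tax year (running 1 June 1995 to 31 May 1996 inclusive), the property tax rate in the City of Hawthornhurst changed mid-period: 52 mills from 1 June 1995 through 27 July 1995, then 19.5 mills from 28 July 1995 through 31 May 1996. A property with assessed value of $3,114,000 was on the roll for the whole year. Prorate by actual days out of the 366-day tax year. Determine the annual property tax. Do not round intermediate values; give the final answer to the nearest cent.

1 June – 27 July 1995: 57 days at 52 mills → $3,114,000 × 5.2% × 57/366 = $25,218.2951
28 July 1995 – 31 May 1996: 309 days at 19.5 mills → $3,114,000 × 1.95% × 309/366 = $51,266.1393
Total = $76,484.4344

$76,484.43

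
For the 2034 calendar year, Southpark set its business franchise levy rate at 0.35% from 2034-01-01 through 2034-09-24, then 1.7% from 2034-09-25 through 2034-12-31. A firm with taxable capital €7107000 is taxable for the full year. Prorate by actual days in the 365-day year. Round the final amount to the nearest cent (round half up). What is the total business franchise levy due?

2034-01-01 to 2034-09-24: 267 days at 0.35% → €7107000 × 0.35% × 267/365 = €18195.8671
2034-09-25 to 2034-12-31: 98 days at 1.7% → €7107000 × 1.7% × 98/365 = €32439.0740
Total = €50634.9411

€50634.94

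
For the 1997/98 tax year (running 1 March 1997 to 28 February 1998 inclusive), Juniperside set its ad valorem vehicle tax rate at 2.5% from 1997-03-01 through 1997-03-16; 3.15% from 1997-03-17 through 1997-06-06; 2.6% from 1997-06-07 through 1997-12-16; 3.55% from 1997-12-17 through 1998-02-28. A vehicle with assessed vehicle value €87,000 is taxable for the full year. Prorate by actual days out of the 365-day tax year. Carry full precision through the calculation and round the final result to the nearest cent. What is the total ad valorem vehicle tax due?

1997-03-01 to 1997-03-16: 16 days at 2.5% → €87,000 × 2.5% × 16/365 = €95.3425
1997-03-17 to 1997-06-06: 82 days at 3.15% → €87,000 × 3.15% × 82/365 = €615.6740
1997-06-07 to 1997-12-16: 193 days at 2.6% → €87,000 × 2.6% × 193/365 = €1,196.0712
1997-12-17 to 1998-02-28: 74 days at 3.55% → €87,000 × 3.55% × 74/365 = €626.1616
Total = €2,533.2493

€2,533.25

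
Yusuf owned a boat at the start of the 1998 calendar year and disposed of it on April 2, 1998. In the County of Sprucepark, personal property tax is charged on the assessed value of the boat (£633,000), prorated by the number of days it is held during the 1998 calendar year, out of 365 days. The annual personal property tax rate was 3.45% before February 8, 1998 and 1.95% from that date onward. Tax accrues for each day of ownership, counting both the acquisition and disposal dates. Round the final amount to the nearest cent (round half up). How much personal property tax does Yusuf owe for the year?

January 1 – February 7, 1998: 38 days at 3.45% → £633,000 × 3.45% × 38/365 = £2,273.5973
February 8 – April 2, 1998: 54 days at 1.95% → £633,000 × 1.95% × 54/365 = £1,826.1616
Total = £4,099.7589

£4,099.76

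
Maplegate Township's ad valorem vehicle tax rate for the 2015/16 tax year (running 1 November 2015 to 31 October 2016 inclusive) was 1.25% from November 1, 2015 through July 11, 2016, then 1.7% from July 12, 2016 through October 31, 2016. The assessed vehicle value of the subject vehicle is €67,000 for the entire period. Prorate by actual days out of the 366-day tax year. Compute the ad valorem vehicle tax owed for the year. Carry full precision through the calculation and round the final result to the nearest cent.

November 1, 2015 – July 11, 2016: 254 days at 1.25% → €67,000 × 1.25% × 254/366 = €581.2158
July 12 – October 31, 2016: 112 days at 1.7% → €67,000 × 1.7% × 112/366 = €348.5464
Total = €929.7623

€929.76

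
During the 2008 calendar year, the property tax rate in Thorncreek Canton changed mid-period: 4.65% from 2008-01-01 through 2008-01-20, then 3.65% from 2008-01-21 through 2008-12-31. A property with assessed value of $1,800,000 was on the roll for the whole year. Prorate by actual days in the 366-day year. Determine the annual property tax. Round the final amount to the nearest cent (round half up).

2008-01-01 to 2008-01-20: 20 days at 4.65% → $1,800,000 × 4.65% × 20/366 = $4,573.7705
2008-01-21 to 2008-12-31: 346 days at 3.65% → $1,800,000 × 3.65% × 346/366 = $62,109.8361
Total = $66,683.6066

$66,683.61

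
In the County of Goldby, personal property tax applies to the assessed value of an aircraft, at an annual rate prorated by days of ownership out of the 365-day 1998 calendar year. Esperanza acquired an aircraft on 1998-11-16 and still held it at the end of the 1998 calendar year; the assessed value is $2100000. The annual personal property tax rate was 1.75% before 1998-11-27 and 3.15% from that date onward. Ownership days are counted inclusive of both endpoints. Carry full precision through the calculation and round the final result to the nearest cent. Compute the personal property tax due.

$7450.68

1998-11-16 to 1998-11-26: 11 days at 1.75% → $2100000 × 1.75% × 11/365 = $1107.5342
1998-11-27 to 1998-12-31: 35 days at 3.15% → $2100000 × 3.15% × 35/365 = $6343.1507
Total = $7450.6849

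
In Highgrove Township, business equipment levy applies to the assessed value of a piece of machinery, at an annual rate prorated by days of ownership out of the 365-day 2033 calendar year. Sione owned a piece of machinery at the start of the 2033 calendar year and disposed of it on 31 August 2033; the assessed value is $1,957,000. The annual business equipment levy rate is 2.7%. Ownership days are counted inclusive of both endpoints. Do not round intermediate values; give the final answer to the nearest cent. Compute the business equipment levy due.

Days held (1 January – 31 August 2033): 243 out of 365
Tax = $1,957,000 × 2.7% × 243/365 = $35,177.7452

$35,177.75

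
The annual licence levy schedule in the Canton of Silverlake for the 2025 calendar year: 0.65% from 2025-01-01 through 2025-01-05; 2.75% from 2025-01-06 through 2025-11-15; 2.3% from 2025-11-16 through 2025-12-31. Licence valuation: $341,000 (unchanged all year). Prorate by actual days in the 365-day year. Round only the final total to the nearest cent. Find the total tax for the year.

2025-01-01 to 2025-01-05: 5 days at 0.65% → $341,000 × 0.65% × 5/365 = $30.3630
2025-01-06 to 2025-11-15: 314 days at 2.75% → $341,000 × 2.75% × 314/365 = $8,067.2192
2025-11-16 to 2025-12-31: 46 days at 2.3% → $341,000 × 2.3% × 46/365 = $988.4329
Total = $9,086.0151

$9,086.02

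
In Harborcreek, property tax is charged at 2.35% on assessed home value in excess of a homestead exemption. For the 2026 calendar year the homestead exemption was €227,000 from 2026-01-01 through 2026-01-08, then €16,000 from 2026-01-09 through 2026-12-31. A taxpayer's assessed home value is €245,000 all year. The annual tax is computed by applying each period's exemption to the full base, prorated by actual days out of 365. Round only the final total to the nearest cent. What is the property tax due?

€5,272.82

2026-01-01 to 2026-01-08: 8 days, exemption €227,000 → (€245,000 − €227,000) × 2.35% × 8/365 = €9.2712
2026-01-09 to 2026-12-31: 357 days, exemption €16,000 → (€245,000 − €16,000) × 2.35% × 357/365 = €5,263.5493
Total = €5,272.8205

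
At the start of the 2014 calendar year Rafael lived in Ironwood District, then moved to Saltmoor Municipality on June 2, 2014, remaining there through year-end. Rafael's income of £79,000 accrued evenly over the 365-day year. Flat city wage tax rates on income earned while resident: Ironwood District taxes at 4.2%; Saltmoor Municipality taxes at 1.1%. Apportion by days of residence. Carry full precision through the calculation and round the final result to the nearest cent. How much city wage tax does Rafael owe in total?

Ironwood District, January 1 – June 1, 2014: 152 days → £79,000 × 4.2% × 152/365 = £1,381.7425
Saltmoor Municipality, June 2 – December 31, 2014: 213 days → £79,000 × 1.1% × 213/365 = £507.1151
Total = £1,888.8575

£1,888.86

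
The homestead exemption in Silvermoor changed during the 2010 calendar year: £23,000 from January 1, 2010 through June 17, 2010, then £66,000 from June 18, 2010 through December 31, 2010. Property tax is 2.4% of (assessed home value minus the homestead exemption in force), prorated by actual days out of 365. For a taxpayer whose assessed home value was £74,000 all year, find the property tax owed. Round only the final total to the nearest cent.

January 1 – June 17, 2010: 168 days, exemption £23,000 → (£74,000 − £23,000) × 2.4% × 168/365 = £563.3753
June 18 – December 31, 2010: 197 days, exemption £66,000 → (£74,000 − £66,000) × 2.4% × 197/365 = £103.6274
Total = £667.0027

£667.00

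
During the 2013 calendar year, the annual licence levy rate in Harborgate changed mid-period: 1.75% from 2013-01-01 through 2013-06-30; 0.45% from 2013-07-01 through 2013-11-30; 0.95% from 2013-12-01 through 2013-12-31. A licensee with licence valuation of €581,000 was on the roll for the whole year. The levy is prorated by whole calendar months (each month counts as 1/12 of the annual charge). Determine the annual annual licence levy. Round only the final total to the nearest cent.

2013-01-01 to 2013-06-30: 6 months at 1.75% → €581,000 × 1.75% × 6/12 = €5,083.7500
2013-07-01 to 2013-11-30: 5 months at 0.45% → €581,000 × 0.45% × 5/12 = €1,089.3750
2013-12-01 to 2013-12-31: 1 month at 0.95% → €581,000 × 0.95% × 1/12 = €459.9583
Total = €6,633.0833

€6,633.08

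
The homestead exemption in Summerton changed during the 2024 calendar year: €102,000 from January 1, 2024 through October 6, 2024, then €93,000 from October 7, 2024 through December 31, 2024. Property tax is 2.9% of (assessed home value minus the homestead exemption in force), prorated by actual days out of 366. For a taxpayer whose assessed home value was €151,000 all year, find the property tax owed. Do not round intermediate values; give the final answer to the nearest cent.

€1,482.33

January 1 – October 6, 2024: 280 days, exemption €102,000 → (€151,000 − €102,000) × 2.9% × 280/366 = €1,087.1038
October 7 – December 31, 2024: 86 days, exemption €93,000 → (€151,000 − €93,000) × 2.9% × 86/366 = €395.2240
Total = €1,482.3279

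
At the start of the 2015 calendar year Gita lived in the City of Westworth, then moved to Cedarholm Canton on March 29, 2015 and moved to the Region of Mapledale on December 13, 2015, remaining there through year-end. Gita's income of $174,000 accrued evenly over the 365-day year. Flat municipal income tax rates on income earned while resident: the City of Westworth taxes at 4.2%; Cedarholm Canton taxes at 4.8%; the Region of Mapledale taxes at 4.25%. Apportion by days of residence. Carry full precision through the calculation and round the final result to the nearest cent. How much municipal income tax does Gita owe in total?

The City of Westworth, January 1 – March 28, 2015: 87 days → $174,000 × 4.2% × 87/365 = $1,741.9068
Cedarholm Canton, March 29 – December 12, 2015: 259 days → $174,000 × 4.8% × 259/365 = $5,926.4877
The Region of Mapledale, December 13 – December 31, 2015: 19 days → $174,000 × 4.25% × 19/365 = $384.9452
Total = $8,053.3397

$8,053.34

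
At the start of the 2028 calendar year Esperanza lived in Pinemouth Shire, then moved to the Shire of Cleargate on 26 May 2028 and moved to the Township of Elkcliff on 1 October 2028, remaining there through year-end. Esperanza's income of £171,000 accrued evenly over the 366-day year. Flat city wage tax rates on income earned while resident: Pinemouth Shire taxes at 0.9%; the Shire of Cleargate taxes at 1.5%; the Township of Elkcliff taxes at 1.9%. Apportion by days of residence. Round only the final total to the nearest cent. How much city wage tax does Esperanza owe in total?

£2,327.66

Pinemouth Shire, 1 January – 25 May 2028: 146 days → £171,000 × 0.9% × 146/366 = £613.9180
The Shire of Cleargate, 26 May – 30 September 2028: 128 days → £171,000 × 1.5% × 128/366 = £897.0492
The Township of Elkcliff, 1 October – 31 December 2028: 92 days → £171,000 × 1.9% × 92/366 = £816.6885
Total = £2,327.6557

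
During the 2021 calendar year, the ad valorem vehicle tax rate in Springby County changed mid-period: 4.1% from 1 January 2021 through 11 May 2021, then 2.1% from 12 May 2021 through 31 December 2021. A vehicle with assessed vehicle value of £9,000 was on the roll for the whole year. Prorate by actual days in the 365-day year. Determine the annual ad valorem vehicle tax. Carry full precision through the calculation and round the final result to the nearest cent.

£253.60

1 January – 11 May 2021: 131 days at 4.1% → £9,000 × 4.1% × 131/365 = £132.4356
12 May – 31 December 2021: 234 days at 2.1% → £9,000 × 2.1% × 234/365 = £121.1671
Total = £253.6027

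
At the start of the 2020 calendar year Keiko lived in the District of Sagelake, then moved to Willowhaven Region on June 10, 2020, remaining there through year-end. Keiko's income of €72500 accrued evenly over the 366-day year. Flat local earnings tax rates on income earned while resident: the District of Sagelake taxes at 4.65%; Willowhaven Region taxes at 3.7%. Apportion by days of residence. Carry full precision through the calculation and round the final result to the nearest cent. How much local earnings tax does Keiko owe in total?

The District of Sagelake, January 1 – June 9, 2020: 161 days → €72500 × 4.65% × 161/366 = €1482.9816
Willowhaven Region, June 10 – December 31, 2020: 205 days → €72500 × 3.7% × 205/366 = €1502.4932
Total = €2985.4747

€2985.47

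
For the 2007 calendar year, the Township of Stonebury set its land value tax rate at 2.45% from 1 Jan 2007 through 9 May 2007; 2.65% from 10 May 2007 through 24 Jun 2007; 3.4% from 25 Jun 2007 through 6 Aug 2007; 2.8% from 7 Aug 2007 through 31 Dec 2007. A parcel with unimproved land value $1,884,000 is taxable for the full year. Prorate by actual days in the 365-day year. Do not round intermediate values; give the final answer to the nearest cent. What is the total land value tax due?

1 Jan – 9 May 2007: 129 days at 2.45% → $1,884,000 × 2.45% × 129/365 = $16,313.3753
10 May – 24 Jun 2007: 46 days at 2.65% → $1,884,000 × 2.65% × 46/365 = $6,292.0438
25 Jun – 6 Aug 2007: 43 days at 3.4% → $1,884,000 × 3.4% × 43/365 = $7,546.3233
7 Aug – 31 Dec 2007: 147 days at 2.8% → $1,884,000 × 2.8% × 147/365 = $21,245.3260
Total = $51,397.0685

$51,397.07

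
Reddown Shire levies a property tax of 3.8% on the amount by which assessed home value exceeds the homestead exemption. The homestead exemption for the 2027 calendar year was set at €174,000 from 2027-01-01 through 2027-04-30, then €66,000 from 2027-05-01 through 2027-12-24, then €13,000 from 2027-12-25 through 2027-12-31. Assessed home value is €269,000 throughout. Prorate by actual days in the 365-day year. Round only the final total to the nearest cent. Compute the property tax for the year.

2027-01-01 to 2027-04-30: 120 days, exemption €174,000 → (€269,000 − €174,000) × 3.8% × 120/365 = €1,186.8493
2027-05-01 to 2027-12-24: 238 days, exemption €66,000 → (€269,000 − €66,000) × 3.8% × 238/365 = €5,029.9507
2027-12-25 to 2027-12-31: 7 days, exemption €13,000 → (€269,000 − €13,000) × 3.8% × 7/365 = €186.5644
Total = €6,403.3644

€6,403.36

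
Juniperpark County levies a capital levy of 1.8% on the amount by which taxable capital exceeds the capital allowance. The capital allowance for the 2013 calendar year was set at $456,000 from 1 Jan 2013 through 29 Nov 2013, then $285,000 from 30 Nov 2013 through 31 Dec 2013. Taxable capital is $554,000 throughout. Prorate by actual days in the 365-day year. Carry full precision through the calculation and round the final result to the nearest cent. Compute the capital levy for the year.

1 Jan – 29 Nov 2013: 333 days, exemption $456,000 → ($554,000 − $456,000) × 1.8% × 333/365 = $1,609.3479
30 Nov – 31 Dec 2013: 32 days, exemption $285,000 → ($554,000 − $285,000) × 1.8% × 32/365 = $424.5041
Total = $2,033.8521

$2,033.85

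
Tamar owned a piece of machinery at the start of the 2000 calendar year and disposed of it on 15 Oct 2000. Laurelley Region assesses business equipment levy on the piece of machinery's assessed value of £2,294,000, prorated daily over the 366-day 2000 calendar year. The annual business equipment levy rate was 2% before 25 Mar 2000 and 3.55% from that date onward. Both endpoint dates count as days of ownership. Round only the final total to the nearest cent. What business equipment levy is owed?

£56,143.46

1 Jan – 24 Mar 2000: 84 days at 2% → £2,294,000 × 2% × 84/366 = £10,529.8361
25 Mar – 15 Oct 2000: 205 days at 3.55% → £2,294,000 × 3.55% × 205/366 = £45,613.6202
Total = £56,143.4563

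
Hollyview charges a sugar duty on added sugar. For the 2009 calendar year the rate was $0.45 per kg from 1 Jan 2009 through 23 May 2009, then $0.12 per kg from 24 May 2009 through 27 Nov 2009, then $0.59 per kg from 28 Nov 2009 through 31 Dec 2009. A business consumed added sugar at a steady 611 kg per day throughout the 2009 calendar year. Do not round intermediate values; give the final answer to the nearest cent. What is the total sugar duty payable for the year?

1 Jan – 23 May 2009: 143 days × 611 kg/day = 87,373 kg at $0.45/kg → $39317.85
24 May – 27 Nov 2009: 188 days × 611 kg/day = 114,868 kg at $0.12/kg → $13784.16
28 Nov – 31 Dec 2009: 34 days × 611 kg/day = 20,774 kg at $0.59/kg → $12256.66

$65358.67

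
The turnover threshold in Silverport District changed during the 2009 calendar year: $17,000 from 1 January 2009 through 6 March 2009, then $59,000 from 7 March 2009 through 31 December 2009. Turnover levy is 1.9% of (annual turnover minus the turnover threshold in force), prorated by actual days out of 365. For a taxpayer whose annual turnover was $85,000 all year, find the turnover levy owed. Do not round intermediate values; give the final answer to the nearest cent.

$636.11

1 January – 6 March 2009: 65 days, exemption $17,000 → ($85,000 − $17,000) × 1.9% × 65/365 = $230.0822
7 March – 31 December 2009: 300 days, exemption $59,000 → ($85,000 − $59,000) × 1.9% × 300/365 = $406.0274
Total = $636.1096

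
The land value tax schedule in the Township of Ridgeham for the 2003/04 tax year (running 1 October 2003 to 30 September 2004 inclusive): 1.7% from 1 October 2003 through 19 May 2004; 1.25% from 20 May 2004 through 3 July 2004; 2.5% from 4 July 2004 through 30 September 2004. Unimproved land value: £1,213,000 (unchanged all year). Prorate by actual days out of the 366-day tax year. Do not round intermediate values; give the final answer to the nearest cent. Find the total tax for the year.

1 October 2003 – 19 May 2004: 232 days at 1.7% → £1,213,000 × 1.7% × 232/366 = £13,071.2350
20 May – 3 July 2004: 45 days at 1.25% → £1,213,000 × 1.25% × 45/366 = £1,864.2418
4 July – 30 September 2004: 89 days at 2.5% → £1,213,000 × 2.5% × 89/366 = £7,374.1120
Total = £22,309.5888

£22,309.59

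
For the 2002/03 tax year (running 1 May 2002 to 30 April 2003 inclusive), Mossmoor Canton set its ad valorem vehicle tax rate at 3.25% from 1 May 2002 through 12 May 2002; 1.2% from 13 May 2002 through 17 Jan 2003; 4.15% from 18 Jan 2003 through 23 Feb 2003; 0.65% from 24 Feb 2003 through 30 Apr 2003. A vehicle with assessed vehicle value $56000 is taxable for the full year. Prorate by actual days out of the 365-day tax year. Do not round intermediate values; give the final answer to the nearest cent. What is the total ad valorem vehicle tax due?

$821.51

1 May – 12 May 2002: 12 days at 3.25% → $56000 × 3.25% × 12/365 = $59.8356
13 May 2002 – 17 Jan 2003: 250 days at 1.2% → $56000 × 1.2% × 250/365 = $460.2740
18 Jan – 23 Feb 2003: 37 days at 4.15% → $56000 × 4.15% × 37/365 = $235.5836
24 Feb – 30 Apr 2003: 66 days at 0.65% → $56000 × 0.65% × 66/365 = $65.8192
Total = $821.5123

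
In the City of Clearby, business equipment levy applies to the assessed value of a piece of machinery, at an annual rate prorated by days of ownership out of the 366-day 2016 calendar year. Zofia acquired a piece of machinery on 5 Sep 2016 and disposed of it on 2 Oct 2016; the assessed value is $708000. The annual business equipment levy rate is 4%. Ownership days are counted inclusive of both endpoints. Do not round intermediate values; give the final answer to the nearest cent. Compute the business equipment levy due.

Days held (5 Sep – 2 Oct 2016): 28 out of 366
Tax = $708000 × 4% × 28/366 = $2166.5574

$2166.56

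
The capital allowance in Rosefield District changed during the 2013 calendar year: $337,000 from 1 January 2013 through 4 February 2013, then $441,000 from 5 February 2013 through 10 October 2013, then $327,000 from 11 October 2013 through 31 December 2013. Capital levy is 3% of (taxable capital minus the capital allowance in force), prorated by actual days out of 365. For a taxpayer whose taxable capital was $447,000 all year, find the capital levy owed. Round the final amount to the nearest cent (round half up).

1 January – 4 February 2013: 35 days, exemption $337,000 → ($447,000 − $337,000) × 3% × 35/365 = $316.4384
5 February – 10 October 2013: 248 days, exemption $441,000 → ($447,000 − $441,000) × 3% × 248/365 = $122.3014
11 October – 31 December 2013: 82 days, exemption $327,000 → ($447,000 − $327,000) × 3% × 82/365 = $808.7671
Total = $1,247.5068

$1,247.51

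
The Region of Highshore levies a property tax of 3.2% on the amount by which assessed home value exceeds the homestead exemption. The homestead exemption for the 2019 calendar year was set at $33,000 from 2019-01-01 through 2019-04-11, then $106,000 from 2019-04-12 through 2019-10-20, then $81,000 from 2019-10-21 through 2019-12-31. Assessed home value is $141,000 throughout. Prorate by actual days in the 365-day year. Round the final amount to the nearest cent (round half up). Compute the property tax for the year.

2019-01-01 to 2019-04-11: 101 days, exemption $33,000 → ($141,000 − $33,000) × 3.2% × 101/365 = $956.3178
2019-04-12 to 2019-10-20: 192 days, exemption $106,000 → ($141,000 − $106,000) × 3.2% × 192/365 = $589.1507
2019-10-21 to 2019-12-31: 72 days, exemption $81,000 → ($141,000 − $81,000) × 3.2% × 72/365 = $378.7397
Total = $1,924.2082

$1,924.21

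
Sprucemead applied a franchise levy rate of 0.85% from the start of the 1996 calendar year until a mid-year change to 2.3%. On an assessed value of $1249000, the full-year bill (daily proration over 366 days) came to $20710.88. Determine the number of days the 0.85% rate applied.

162 days

Let d = days at the first rate; then 366 − d days at the second rate.
$1249000 × [0.85%·d + 2.3%·(366−d)] / 366 = $20710.88
Solving gives d = 162, so the new rate took effect on June 11, 1996.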